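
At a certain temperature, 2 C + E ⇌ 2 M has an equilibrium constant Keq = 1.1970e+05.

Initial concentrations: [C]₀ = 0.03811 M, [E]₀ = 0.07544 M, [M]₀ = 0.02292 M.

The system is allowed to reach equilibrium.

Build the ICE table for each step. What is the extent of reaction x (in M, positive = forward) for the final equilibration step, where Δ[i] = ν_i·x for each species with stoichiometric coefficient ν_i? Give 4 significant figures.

Q₀ = 4.795 vs Keq = 1.1970e+05 ⇒ Q<K, forward
Step 1:
                    C           E           M
  Initial     0.03811     0.07544     0.02292
  Change     -0.03738    -0.01869     0.03738
  Equil    7.3160e-04     0.05675      0.0603
  solve Keq expr → x = 0.01869; check Q = 1.1970e+05

x = 0.01869 M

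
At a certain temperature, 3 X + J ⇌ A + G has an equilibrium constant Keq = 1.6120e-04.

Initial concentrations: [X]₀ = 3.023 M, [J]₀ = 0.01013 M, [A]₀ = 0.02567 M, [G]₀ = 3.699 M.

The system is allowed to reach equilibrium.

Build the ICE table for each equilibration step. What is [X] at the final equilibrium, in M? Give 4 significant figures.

Q₀ = 0.3393 vs Keq = 1.6120e-04 ⇒ Q>K, reverse
Step 1:
                   X          J          A          G
  I            3.023    0.01013    0.02567      3.699
  C          0.07687    0.02562   -0.02562   -0.02562
  E              3.1    0.03575 4.6735e-05      3.673
  solve Keq expr → x = -0.02562; check Q = 1.6120e-04

[X]_eq = 3.1 M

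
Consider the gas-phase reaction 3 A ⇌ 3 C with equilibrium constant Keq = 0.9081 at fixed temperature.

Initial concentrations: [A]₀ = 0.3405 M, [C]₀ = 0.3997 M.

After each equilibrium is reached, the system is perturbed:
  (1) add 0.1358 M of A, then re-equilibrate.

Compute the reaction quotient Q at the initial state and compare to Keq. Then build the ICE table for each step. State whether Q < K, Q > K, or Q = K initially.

Q₀ = 1.618; Q > K (proceeds reverse)

Q₀ = 1.618 vs Keq = 0.9081 ⇒ Q>K, reverse
Step 1:
                   A          C
  I           0.3405     0.3997
  C          0.03555   -0.03555
  E            0.376     0.3642
  solve Keq expr → x = -0.01185; check Q = 0.9081
Then add 0.1358 M of A.
Step 2:
                   A          C
  I           0.5118     0.3642
  C         -0.06681    0.06681
  E            0.445      0.431
  solve Keq expr → x = 0.02227; check Q = 0.9081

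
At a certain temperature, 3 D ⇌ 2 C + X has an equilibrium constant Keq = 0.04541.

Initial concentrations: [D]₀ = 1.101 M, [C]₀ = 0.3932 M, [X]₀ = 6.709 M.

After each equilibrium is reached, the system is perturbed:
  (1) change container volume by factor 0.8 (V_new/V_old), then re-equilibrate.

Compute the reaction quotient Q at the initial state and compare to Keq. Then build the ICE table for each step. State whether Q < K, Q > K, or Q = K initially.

Q₀ = 0.7772; Q > K (proceeds reverse)

Q₀ = 0.7772 vs Keq = 0.04541 ⇒ Q>K, reverse
Step 1:
                   D          C          X
  I            1.101     0.3932      6.709
  C            0.368    -0.2454    -0.1227
  E            1.469     0.1478      6.586
  solve Keq expr → x = -0.1227; check Q = 0.04541
Then change container volume by factor 0.8 (V_new/V_old).
Step 2:
                   D          C          X
  I            1.836     0.1848      8.233
  C                0          0          0
  E            1.836     0.1848      8.233
  solve Keq expr → x = 0; check Q = 0.04541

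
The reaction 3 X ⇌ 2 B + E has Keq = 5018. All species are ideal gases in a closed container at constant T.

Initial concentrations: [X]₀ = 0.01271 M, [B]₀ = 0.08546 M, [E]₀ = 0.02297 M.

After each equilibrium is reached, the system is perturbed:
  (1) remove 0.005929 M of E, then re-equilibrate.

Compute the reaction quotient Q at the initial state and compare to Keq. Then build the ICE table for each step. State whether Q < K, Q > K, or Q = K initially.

Q₀ = 81.71 vs Keq = 5018 ⇒ Q<K, forward
Step 1:
                    X           B           E
  I           0.01271     0.08546     0.02297
  C         -0.009193    0.006128    0.003064
  E          0.003517     0.09159     0.02603
  solve Keq expr → x = 0.003064; check Q = 5018
Then remove 0.005929 M of E.
Step 2:
                    X           B           E
  I          0.003517     0.09159     0.02011
  C       -2.8092e-04  1.8728e-04  9.3640e-05
  E          0.003237     0.09178      0.0202
  solve Keq expr → x = 9.3640e-05; check Q = 5018

Q₀ = 81.71; Q < K (proceeds forward)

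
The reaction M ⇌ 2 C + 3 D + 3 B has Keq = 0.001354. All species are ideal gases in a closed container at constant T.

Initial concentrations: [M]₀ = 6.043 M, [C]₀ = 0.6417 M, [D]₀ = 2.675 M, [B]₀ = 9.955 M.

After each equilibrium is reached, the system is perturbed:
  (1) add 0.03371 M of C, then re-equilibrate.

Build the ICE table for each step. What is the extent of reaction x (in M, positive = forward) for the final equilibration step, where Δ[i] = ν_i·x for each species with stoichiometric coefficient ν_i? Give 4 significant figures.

Q₀ = 1287 vs Keq = 0.001354 ⇒ Q>K, reverse
Step 1:
                    M           C           D           B
  init          6.043      0.6417       2.675       9.955
  Δ            0.3201     -0.6402     -0.9603     -0.9603
  eq            6.363    0.001532       1.715       8.995
  solve Keq expr → x = -0.3201; check Q = 0.001354
Then add 0.03371 M of C.
Step 2:
                    M           C           D           B
  init          6.363     0.03524       1.715       8.995
  Δ           0.01681    -0.03362    -0.05044    -0.05044
  eq             6.38    0.001618       1.664       8.944
  solve Keq expr → x = -0.01681; check Q = 0.001354

x = -0.01681 M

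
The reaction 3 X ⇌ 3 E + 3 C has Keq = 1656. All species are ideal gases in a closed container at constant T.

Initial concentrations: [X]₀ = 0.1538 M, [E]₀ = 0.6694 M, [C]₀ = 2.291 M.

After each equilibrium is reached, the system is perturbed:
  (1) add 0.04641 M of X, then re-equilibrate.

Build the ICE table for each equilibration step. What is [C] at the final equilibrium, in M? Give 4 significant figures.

[C]_eq = 2.347 M

Q₀ = 991.4 vs Keq = 1656 ⇒ Q<K, forward
Step 1:
                  X         E         C
  I          0.1538    0.6694     2.291
  C        -0.01931   0.01931   0.01931
  E          0.1345    0.6887      2.31
  solve Keq expr → x = 0.006437; check Q = 1656
Then add 0.04641 M of X.
Step 2:
                  X         E         C
  I          0.1809    0.6887      2.31
  C        -0.03693   0.03693   0.03693
  E           0.144    0.7256     2.347
  solve Keq expr → x = 0.01231; check Q = 1656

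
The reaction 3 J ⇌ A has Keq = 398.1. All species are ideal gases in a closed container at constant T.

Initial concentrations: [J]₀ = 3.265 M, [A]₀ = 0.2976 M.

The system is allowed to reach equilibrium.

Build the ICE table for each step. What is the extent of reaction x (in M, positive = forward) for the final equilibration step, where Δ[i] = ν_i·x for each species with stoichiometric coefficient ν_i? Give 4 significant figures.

x = 1.038 M

Q₀ = 0.00855 vs Keq = 398.1 ⇒ Q<K, forward
Step 1:
                  J         A
  Initial     3.265    0.2976
  Change     -3.115     1.038
  Equil      0.1497     1.336
  solve Keq expr → x = 1.038; check Q = 398.1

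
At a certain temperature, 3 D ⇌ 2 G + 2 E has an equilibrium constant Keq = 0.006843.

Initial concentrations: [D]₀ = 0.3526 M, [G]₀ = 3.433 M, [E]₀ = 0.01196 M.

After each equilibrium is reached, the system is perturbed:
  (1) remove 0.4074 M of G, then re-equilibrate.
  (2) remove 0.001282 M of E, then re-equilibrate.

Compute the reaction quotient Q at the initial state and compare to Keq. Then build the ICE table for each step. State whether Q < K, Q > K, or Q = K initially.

Q₀ = 0.03846; Q > K (proceeds reverse)

Q₀ = 0.03846 vs Keq = 0.006843 ⇒ Q>K, reverse
Step 1:
                  D         G         E
  init       0.3526     3.433   0.01196
  Δ         0.01003 -0.006688 -0.006688
  eq         0.3626     3.426  0.005272
  solve Keq expr → x = -0.003344; check Q = 0.006843
Then remove 0.4074 M of G.
Step 2:
                  D         G         E
  init       0.3626     3.019  0.005272
  Δ       -0.001027 6.8473e-04 6.8473e-04
  eq         0.3616      3.02  0.005957
  solve Keq expr → x = 3.4236e-04; check Q = 0.006843
Then remove 0.001282 M of E.
Step 3:
                  D         G         E
  init       0.3616      3.02  0.004675
  Δ       -0.001851  0.001234  0.001234
  eq         0.3598     3.021  0.005909
  solve Keq expr → x = 6.1695e-04; check Q = 0.006843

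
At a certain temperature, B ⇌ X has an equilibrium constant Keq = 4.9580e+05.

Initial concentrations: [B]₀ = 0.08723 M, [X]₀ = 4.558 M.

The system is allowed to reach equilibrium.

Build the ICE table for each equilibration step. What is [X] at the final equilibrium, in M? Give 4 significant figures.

Q₀ = 52.25 vs Keq = 4.9580e+05 ⇒ Q<K, forward
Step 1:
                    B           X
  I           0.08723       4.558
  C          -0.08722     0.08722
  E        9.3691e-06       4.645
  solve Keq expr → x = 0.08722; check Q = 4.9580e+05

[X]_eq = 4.645 M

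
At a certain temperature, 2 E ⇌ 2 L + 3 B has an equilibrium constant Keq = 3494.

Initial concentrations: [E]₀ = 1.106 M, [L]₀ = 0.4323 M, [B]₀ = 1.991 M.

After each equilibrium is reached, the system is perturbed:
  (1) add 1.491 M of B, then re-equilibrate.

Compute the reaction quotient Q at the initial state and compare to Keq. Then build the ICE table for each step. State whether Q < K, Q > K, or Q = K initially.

Q₀ = 1.206 vs Keq = 3494 ⇒ Q<K, forward
Step 1:
                  E         L         B
  I           1.106    0.4323     1.991
  C         -0.9569    0.9569     1.435
  E          0.1491     1.389     3.426
  solve Keq expr → x = 0.4785; check Q = 3494
Then add 1.491 M of B.
Step 2:
                  E         L         B
  I          0.1491     1.389     4.917
  C         0.08285  -0.08285   -0.1243
  E          0.2319     1.306     4.793
  solve Keq expr → x = -0.04143; check Q = 3494

Q₀ = 1.206; Q < K (proceeds forward)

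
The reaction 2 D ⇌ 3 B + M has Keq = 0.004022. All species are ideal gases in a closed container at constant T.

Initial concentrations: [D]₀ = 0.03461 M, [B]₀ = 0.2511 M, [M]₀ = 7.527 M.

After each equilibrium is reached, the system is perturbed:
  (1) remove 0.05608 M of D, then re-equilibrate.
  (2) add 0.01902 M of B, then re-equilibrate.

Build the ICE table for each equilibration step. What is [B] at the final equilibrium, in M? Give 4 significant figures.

Q₀ = 99.49 vs Keq = 0.004022 ⇒ Q>K, reverse
Step 1:
                  D         B         M
  I         0.03461    0.2511     7.527
  C          0.1498   -0.2247  -0.07491
  E          0.1844   0.02638     7.452
  solve Keq expr → x = -0.07491; check Q = 0.004022
Then remove 0.05608 M of D.
Step 2:
                  D         B         M
  I          0.1283   0.02638     7.452
  C        0.003523 -0.005284 -0.001761
  E          0.1319   0.02109      7.45
  solve Keq expr → x = -0.001761; check Q = 0.004022
Then add 0.01902 M of B.
Step 3:
                  D         B         M
  I          0.1319   0.04011      7.45
  C         0.01185  -0.01777 -0.005923
  E          0.1437   0.02235     7.444
  solve Keq expr → x = -0.005923; check Q = 0.004022

[B]_eq = 0.02235 M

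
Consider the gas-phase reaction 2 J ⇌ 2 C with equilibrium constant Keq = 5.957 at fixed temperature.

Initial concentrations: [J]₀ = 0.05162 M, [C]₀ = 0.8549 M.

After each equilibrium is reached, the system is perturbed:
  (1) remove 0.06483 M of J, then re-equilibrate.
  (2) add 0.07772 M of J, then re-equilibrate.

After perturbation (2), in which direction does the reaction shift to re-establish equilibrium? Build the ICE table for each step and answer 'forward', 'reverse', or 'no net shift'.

Direction: forward

Q₀ = 274.3 vs Keq = 5.957 ⇒ Q>K, reverse
Step 1:
                    J           C
  Initial     0.05162      0.8549
  Change       0.2118     -0.2118
  Equil        0.2635      0.6431
  solve Keq expr → x = -0.1059; check Q = 5.957
Then remove 0.06483 M of J.
Step 2:
                    J           C
  Initial      0.1986      0.6431
  Change      0.04599    -0.04599
  Equil        0.2446      0.5971
  solve Keq expr → x = -0.02299; check Q = 5.957
Then add 0.07772 M of J.
Step 3:
                    J           C
  Initial      0.3223      0.5971
  Change     -0.05513     0.05513
  Equil        0.2672      0.6522
  solve Keq expr → x = 0.02757; check Q = 5.957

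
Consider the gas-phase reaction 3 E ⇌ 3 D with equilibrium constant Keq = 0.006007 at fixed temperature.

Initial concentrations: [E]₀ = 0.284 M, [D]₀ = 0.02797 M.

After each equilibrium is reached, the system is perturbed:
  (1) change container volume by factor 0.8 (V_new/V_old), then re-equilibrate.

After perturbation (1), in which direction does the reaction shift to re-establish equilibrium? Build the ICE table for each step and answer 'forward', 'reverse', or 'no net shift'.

Direction: no net shift

Q₀ = 9.5526e-04 vs Keq = 0.006007 ⇒ Q<K, forward
Step 1:
                    E           D
  init          0.284     0.02797
  Δ          -0.02002     0.02002
  eq            0.264     0.04799
  solve Keq expr → x = 0.006672; check Q = 0.006007
Then change container volume by factor 0.8 (V_new/V_old).
Step 2:
                    E           D
  init           0.33     0.05998
  Δ                 0           0
  eq             0.33     0.05998
  solve Keq expr → x = 0; check Q = 0.006007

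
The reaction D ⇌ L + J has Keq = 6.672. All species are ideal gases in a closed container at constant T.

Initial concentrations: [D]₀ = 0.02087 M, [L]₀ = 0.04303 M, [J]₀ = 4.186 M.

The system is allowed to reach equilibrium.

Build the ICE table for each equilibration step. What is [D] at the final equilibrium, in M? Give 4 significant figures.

Q₀ = 8.631 vs Keq = 6.672 ⇒ Q>K, reverse
Step 1:
                  D         L         J
  I         0.02087   0.04303     4.186
  C        0.003751 -0.003751 -0.003751
  E         0.02462   0.03928     4.182
  solve Keq expr → x = -0.003751; check Q = 6.672

[D]_eq = 0.02462 M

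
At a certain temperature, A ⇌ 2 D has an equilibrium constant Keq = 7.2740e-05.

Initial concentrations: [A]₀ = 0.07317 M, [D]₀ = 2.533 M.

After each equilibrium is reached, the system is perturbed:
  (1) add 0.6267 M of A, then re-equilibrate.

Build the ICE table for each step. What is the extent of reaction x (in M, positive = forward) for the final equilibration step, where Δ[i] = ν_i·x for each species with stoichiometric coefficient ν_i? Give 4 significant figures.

x = 0.001044 M

Q₀ = 87.69 vs Keq = 7.2740e-05 ⇒ Q>K, reverse
Step 1:
                  A         D
  I         0.07317     2.533
  C           1.262    -2.523
  E           1.335  0.009853
  solve Keq expr → x = -1.262; check Q = 7.2740e-05
Then add 0.6267 M of A.
Step 2:
                  A         D
  I           1.961  0.009853
  C       -0.001044  0.002088
  E            1.96   0.01194
  solve Keq expr → x = 0.001044; check Q = 7.2740e-05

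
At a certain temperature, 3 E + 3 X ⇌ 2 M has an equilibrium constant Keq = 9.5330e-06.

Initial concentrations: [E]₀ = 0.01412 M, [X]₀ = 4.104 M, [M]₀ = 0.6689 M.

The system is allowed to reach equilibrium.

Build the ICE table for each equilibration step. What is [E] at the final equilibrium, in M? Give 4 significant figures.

[E]_eq = 0.9674 M

Q₀ = 2299 vs Keq = 9.5330e-06 ⇒ Q>K, reverse
Step 1:
                   E          X          M
  init       0.01412      4.104     0.6689
  Δ           0.9532     0.9532    -0.6355
  eq          0.9674      5.057    0.03341
  solve Keq expr → x = -0.3177; check Q = 9.5330e-06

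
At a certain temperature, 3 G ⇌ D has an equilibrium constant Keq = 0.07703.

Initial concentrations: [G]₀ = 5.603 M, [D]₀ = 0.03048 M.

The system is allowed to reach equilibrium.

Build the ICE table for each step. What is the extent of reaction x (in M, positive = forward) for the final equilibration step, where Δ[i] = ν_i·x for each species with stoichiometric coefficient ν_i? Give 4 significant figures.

Q₀ = 1.7328e-04 vs Keq = 0.07703 ⇒ Q<K, forward
Step 1:
                   G          D
  init         5.603    0.03048
  Δ           -3.183      1.061
  eq            2.42      1.092
  solve Keq expr → x = 1.061; check Q = 0.07703

x = 1.061 M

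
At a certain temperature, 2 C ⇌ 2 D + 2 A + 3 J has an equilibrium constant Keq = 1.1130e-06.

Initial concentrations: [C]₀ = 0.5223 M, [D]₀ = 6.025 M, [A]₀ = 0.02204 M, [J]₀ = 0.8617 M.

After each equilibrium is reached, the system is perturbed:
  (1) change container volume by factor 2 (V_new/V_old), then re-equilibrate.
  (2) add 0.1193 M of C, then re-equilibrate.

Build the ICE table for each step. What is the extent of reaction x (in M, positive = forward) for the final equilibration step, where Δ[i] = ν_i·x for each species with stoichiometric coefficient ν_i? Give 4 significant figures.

Q₀ = 0.04136 vs Keq = 1.1130e-06 ⇒ Q>K, reverse
Step 1:
                    C           D           A           J
  init         0.5223       6.025     0.02204      0.8617
  Δ           0.02191    -0.02191    -0.02191    -0.03287
  eq           0.5442       6.003  1.2675e-04      0.8288
  solve Keq expr → x = -0.01096; check Q = 1.1130e-06
Then change container volume by factor 2 (V_new/V_old).
Step 2:
                    C           D           A           J
  init         0.2721       3.002  6.3374e-05      0.4144
  Δ       -2.9413e-04  2.9413e-04  2.9413e-04  4.4120e-04
  eq           0.2718       3.002  3.5751e-04      0.4149
  solve Keq expr → x = 1.4707e-04; check Q = 1.1130e-06
Then add 0.1193 M of C.
Step 3:
                    C           D           A           J
  init         0.3911       3.002  3.5751e-04      0.4149
  Δ       -1.5624e-04  1.5624e-04  1.5624e-04  2.3437e-04
  eq            0.391       3.002  5.1375e-04      0.4151
  solve Keq expr → x = 7.8122e-05; check Q = 1.1130e-06

x = 7.8122e-05 M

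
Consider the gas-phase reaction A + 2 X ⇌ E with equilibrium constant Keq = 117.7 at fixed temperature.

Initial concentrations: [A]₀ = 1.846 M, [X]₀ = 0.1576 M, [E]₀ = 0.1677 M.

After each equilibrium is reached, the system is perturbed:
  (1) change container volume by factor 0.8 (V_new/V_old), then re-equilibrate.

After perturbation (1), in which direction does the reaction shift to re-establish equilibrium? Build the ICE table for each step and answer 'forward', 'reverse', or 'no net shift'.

Direction: forward

Q₀ = 3.658 vs Keq = 117.7 ⇒ Q<K, forward
Step 1:
                   A          X          E
  init         1.846     0.1576     0.1677
  Δ         -0.06225    -0.1245    0.06225
  eq           1.784     0.0331       0.23
  solve Keq expr → x = 0.06225; check Q = 117.7
Then change container volume by factor 0.8 (V_new/V_old).
Step 2:
                   A          X          E
  init          2.23    0.04137     0.2874
  Δ        -0.004007  -0.008014   0.004007
  eq           2.226    0.03335     0.2914
  solve Keq expr → x = 0.004007; check Q = 117.7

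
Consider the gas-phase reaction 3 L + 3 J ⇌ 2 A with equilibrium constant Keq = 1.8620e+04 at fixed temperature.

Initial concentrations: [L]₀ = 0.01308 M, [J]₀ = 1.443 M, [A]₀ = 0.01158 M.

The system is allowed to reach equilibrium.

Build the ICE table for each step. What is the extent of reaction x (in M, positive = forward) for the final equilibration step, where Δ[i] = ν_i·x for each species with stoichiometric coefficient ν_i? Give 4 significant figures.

x = 0.003734 M

Q₀ = 19.94 vs Keq = 1.8620e+04 ⇒ Q<K, forward
Step 1:
                  L         J         A
  init      0.01308     1.443   0.01158
  Δ         -0.0112   -0.0112  0.007467
  eq       0.001879     1.432   0.01905
  solve Keq expr → x = 0.003734; check Q = 1.8620e+04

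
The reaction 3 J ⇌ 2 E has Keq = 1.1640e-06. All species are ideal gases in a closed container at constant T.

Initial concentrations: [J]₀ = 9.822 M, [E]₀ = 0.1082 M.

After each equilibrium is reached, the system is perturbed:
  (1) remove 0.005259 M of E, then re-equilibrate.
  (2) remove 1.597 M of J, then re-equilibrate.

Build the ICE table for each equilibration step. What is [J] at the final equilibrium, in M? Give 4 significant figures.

Q₀ = 1.2355e-05 vs Keq = 1.1640e-06 ⇒ Q>K, reverse
Step 1:
                   J          E
  init         9.822     0.1082
  Δ           0.1116   -0.07442
  eq           9.934    0.03378
  solve Keq expr → x = -0.03721; check Q = 1.1640e-06
Then remove 0.005259 M of E.
Step 2:
                   J          E
  init         9.934    0.02852
  Δ        -0.007829   0.005219
  eq           9.926    0.03374
  solve Keq expr → x = 0.00261; check Q = 1.1640e-06
Then remove 1.597 M of J.
Step 3:
                   J          E
  init         8.329    0.03374
  Δ          0.01163  -0.007751
  eq            8.34    0.02599
  solve Keq expr → x = -0.003876; check Q = 1.1640e-06

[J]_eq = 8.34 M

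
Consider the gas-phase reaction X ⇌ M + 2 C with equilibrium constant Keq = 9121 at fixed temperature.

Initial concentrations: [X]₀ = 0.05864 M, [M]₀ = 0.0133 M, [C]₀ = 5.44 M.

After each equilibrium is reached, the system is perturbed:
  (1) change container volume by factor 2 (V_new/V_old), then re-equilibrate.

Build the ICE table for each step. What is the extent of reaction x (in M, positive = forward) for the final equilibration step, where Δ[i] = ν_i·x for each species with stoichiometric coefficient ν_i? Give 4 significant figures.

Q₀ = 6.712 vs Keq = 9121 ⇒ Q<K, forward
Step 1:
                   X          M          C
  init       0.05864     0.0133       5.44
  Δ          -0.0584     0.0584     0.1168
  eq      2.4272e-04     0.0717      5.557
  solve Keq expr → x = 0.0584; check Q = 9121
Then change container volume by factor 2 (V_new/V_old).
Step 2:
                   X          M          C
  init    1.2136e-04    0.03585      2.778
  Δ       -9.0940e-05 9.0940e-05 1.8188e-04
  eq      3.0421e-05    0.03594      2.779
  solve Keq expr → x = 9.0940e-05; check Q = 9121

x = 9.0940e-05 M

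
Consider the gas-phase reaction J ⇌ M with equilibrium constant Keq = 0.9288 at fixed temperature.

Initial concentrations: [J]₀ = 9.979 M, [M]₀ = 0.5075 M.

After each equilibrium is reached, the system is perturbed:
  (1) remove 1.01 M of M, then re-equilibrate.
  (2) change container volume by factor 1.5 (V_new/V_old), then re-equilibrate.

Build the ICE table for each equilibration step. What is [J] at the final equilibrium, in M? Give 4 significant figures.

[J]_eq = 3.275 M

Q₀ = 0.05086 vs Keq = 0.9288 ⇒ Q<K, forward
Step 1:
                  J         M
  Initial     9.979    0.5075
  Change     -4.542     4.542
  Equil       5.437      5.05
  solve Keq expr → x = 4.542; check Q = 0.9288
Then remove 1.01 M of M.
Step 2:
                  J         M
  Initial     5.437      4.04
  Change    -0.5236    0.5236
  Equil       4.913     4.563
  solve Keq expr → x = 0.5236; check Q = 0.9288
Then change container volume by factor 1.5 (V_new/V_old).
Step 3:
                  J         M
  Initial     3.275     3.042
  Change          0         0
  Equil       3.275     3.042
  solve Keq expr → x = 0; check Q = 0.9288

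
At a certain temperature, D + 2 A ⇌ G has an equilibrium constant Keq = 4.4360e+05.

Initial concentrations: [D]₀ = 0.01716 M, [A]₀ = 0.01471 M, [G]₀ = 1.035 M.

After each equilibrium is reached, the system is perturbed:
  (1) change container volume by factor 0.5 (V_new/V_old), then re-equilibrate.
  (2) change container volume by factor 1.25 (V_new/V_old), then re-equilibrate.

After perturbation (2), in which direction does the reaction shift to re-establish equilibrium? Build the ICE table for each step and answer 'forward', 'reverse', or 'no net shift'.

Direction: reverse

Q₀ = 2.7874e+05 vs Keq = 4.4360e+05 ⇒ Q<K, forward
Step 1:
                    D           A           G
  Initial     0.01716     0.01471       1.035
  Change    -0.001289   -0.002578    0.001289
  Equil       0.01587     0.01213       1.036
  solve Keq expr → x = 0.001289; check Q = 4.4360e+05
Then change container volume by factor 0.5 (V_new/V_old).
Step 2:
                    D           A           G
  Initial     0.03174     0.02426       2.073
  Change    -0.005457    -0.01091    0.005457
  Equil       0.02628     0.01335       2.078
  solve Keq expr → x = 0.005457; check Q = 4.4360e+05
Then change container volume by factor 1.25 (V_new/V_old).
Step 3:
                    D           A           G
  Initial     0.02103     0.01068       1.662
  Change     0.001156    0.002313   -0.001156
  Equil       0.02218     0.01299       1.661
  solve Keq expr → x = -0.001156; check Q = 4.4360e+05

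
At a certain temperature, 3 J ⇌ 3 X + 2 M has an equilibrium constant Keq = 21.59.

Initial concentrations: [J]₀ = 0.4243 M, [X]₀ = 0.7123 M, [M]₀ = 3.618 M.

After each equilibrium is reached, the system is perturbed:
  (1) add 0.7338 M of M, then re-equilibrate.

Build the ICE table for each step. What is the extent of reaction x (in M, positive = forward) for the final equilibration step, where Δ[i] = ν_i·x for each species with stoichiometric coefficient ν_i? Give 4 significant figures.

Q₀ = 61.93 vs Keq = 21.59 ⇒ Q>K, reverse
Step 1:
                  J         X         M
  I          0.4243    0.7123     3.618
  C         0.09345  -0.09345   -0.0623
  E          0.5177    0.6189     3.556
  solve Keq expr → x = -0.03115; check Q = 21.59
Then add 0.7338 M of M.
Step 2:
                  J         X         M
  I          0.5177    0.6189      4.29
  C          0.0344   -0.0344  -0.02293
  E          0.5521    0.5845     4.267
  solve Keq expr → x = -0.01147; check Q = 21.59

x = -0.01147 M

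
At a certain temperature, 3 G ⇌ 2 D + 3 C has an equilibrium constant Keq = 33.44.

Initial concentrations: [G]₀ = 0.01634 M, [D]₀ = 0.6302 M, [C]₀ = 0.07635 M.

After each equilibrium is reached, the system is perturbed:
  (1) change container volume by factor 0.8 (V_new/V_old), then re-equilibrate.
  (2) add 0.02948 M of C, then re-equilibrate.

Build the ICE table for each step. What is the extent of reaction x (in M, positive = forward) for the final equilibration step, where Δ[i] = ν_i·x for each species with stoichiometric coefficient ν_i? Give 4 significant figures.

Q₀ = 40.52 vs Keq = 33.44 ⇒ Q>K, reverse
Step 1:
                    G           D           C
  init        0.01634      0.6302     0.07635
  Δ        8.7047e-04 -5.8031e-04 -8.7047e-04
  eq          0.01721      0.6296     0.07548
  solve Keq expr → x = -2.9016e-04; check Q = 33.44
Then change container volume by factor 0.8 (V_new/V_old).
Step 2:
                    G           D           C
  init        0.02151       0.787     0.09435
  Δ          0.002699     -0.0018   -0.002699
  eq          0.02421      0.7852     0.09165
  solve Keq expr → x = -8.9981e-04; check Q = 33.44
Then add 0.02948 M of C.
Step 3:
                    G           D           C
  init        0.02421      0.7852      0.1211
  Δ          0.006078   -0.004052   -0.006078
  eq          0.03029      0.7812      0.1151
  solve Keq expr → x = -0.002026; check Q = 33.44

x = -0.002026 M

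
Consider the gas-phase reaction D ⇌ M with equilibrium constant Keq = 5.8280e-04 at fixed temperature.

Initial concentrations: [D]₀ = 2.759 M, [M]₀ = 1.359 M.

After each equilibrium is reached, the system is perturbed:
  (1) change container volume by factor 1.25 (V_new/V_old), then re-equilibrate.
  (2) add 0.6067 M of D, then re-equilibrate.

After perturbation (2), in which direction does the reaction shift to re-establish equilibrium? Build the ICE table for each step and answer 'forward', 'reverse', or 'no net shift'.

Direction: forward

Q₀ = 0.4926 vs Keq = 5.8280e-04 ⇒ Q>K, reverse
Step 1:
                  D         M
  Initial     2.759     1.359
  Change      1.357    -1.357
  Equil       4.116  0.002399
  solve Keq expr → x = -1.357; check Q = 5.8280e-04
Then change container volume by factor 1.25 (V_new/V_old).
Step 2:
                  D         M
  Initial     3.292  0.001919
  Change          0         0
  Equil       3.292  0.001919
  solve Keq expr → x = 0; check Q = 5.8280e-04
Then add 0.6067 M of D.
Step 3:
                  D         M
  Initial     3.899  0.001919
  Change  -3.5338e-04 3.5338e-04
  Equil       3.899  0.002272
  solve Keq expr → x = 3.5338e-04; check Q = 5.8280e-04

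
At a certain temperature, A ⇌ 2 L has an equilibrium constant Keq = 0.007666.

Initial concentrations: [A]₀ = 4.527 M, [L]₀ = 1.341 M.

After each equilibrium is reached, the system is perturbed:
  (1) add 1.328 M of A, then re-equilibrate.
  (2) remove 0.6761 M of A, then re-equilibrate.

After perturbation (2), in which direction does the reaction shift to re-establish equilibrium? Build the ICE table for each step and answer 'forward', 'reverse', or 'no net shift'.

Direction: reverse

Q₀ = 0.3972 vs Keq = 0.007666 ⇒ Q>K, reverse
Step 1:
                    A           L
  init          4.527       1.341
  Δ            0.5716      -1.143
  eq            5.099      0.1977
  solve Keq expr → x = -0.5716; check Q = 0.007666
Then add 1.328 M of A.
Step 2:
                    A           L
  init          6.427      0.1977
  Δ          -0.01203     0.02405
  eq            6.415      0.2218
  solve Keq expr → x = 0.01203; check Q = 0.007666
Then remove 0.6761 M of A.
Step 3:
                    A           L
  init          5.739      0.2218
  Δ          0.005951     -0.0119
  eq            5.744      0.2099
  solve Keq expr → x = -0.005951; check Q = 0.007666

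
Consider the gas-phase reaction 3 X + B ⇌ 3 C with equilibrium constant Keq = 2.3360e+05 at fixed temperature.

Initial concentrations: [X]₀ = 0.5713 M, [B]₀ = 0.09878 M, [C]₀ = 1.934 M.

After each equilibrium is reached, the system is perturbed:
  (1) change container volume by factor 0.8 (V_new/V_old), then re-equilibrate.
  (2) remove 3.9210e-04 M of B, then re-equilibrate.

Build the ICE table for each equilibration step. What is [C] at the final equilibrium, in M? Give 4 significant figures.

[C]_eq = 2.78 M

Q₀ = 392.7 vs Keq = 2.3360e+05 ⇒ Q<K, forward
Step 1:
                   X          B          C
  Initial     0.5713    0.09878      1.934
  Change       -0.29   -0.09666       0.29
  Equil       0.2813   0.002115      2.224
  solve Keq expr → x = 0.09666; check Q = 2.3360e+05
Then change container volume by factor 0.8 (V_new/V_old).
Step 2:
                   X          B          C
  Initial     0.3516   0.002644       2.78
  Change   -0.001495 -4.9819e-04   0.001495
  Equil       0.3501   0.002146      2.781
  solve Keq expr → x = 4.9819e-04; check Q = 2.3360e+05
Then remove 3.9210e-04 M of B.
Step 3:
                   X          B          C
  Initial     0.3501   0.001754      2.781
  Change    0.001108 3.6932e-04  -0.001108
  Equil       0.3512   0.002123       2.78
  solve Keq expr → x = -3.6932e-04; check Q = 2.3360e+05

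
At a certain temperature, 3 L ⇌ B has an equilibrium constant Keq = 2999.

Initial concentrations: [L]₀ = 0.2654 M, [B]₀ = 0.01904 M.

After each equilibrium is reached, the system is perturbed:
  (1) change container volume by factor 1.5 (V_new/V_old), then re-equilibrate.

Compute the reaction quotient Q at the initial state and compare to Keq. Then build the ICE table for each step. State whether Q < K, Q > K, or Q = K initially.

Q₀ = 1.019; Q < K (proceeds forward)

Q₀ = 1.019 vs Keq = 2999 ⇒ Q<K, forward
Step 1:
                  L         B
  Initial    0.2654   0.01904
  Change    -0.2336   0.07785
  Equil     0.03185   0.09689
  solve Keq expr → x = 0.07785; check Q = 2999
Then change container volume by factor 1.5 (V_new/V_old).
Step 2:
                  L         B
  Initial   0.02123   0.06459
  Change   0.006286 -0.002095
  Equil     0.02752    0.0625
  solve Keq expr → x = -0.002095; check Q = 2999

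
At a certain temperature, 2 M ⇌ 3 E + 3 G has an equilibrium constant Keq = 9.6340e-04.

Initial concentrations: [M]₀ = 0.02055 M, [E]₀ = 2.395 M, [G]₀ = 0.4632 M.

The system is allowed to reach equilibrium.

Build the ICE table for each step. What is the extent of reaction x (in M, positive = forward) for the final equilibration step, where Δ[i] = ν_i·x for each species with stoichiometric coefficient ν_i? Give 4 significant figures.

x = -0.1466 M

Q₀ = 3233 vs Keq = 9.6340e-04 ⇒ Q>K, reverse
Step 1:
                   M          E          G
  init       0.02055      2.395     0.4632
  Δ           0.2932    -0.4399    -0.4399
  eq          0.3138      1.955    0.02333
  solve Keq expr → x = -0.1466; check Q = 9.6340e-04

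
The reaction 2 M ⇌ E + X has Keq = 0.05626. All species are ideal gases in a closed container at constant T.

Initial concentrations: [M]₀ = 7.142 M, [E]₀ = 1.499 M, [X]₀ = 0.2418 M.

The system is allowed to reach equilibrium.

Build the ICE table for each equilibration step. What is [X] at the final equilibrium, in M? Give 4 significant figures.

[X]_eq = 0.8926 M

Q₀ = 0.007106 vs Keq = 0.05626 ⇒ Q<K, forward
Step 1:
                   M          E          X
  Initial      7.142      1.499     0.2418
  Change      -1.302     0.6508     0.6508
  Equil         5.84       2.15     0.8926
  solve Keq expr → x = 0.6508; check Q = 0.05626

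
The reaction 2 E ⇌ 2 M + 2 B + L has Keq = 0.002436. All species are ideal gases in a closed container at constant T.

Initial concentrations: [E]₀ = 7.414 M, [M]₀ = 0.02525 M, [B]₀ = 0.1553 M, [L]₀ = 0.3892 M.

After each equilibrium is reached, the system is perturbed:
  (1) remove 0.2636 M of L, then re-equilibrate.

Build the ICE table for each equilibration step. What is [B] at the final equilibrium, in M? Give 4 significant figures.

[B]_eq = 0.7797 M

Q₀ = 1.0888e-07 vs Keq = 0.002436 ⇒ Q<K, forward
Step 1:
                  E         M         B         L
  init        7.414   0.02525    0.1553    0.3892
  Δ         -0.5566    0.5566    0.5566    0.2783
  eq          6.857    0.5819    0.7119    0.6675
  solve Keq expr → x = 0.2783; check Q = 0.002436
Then remove 0.2636 M of L.
Step 2:
                  E         M         B         L
  init        6.857    0.5819    0.7119    0.4039
  Δ        -0.06773   0.06773   0.06773   0.03387
  eq           6.79    0.6496    0.7797    0.4378
  solve Keq expr → x = 0.03387; check Q = 0.002436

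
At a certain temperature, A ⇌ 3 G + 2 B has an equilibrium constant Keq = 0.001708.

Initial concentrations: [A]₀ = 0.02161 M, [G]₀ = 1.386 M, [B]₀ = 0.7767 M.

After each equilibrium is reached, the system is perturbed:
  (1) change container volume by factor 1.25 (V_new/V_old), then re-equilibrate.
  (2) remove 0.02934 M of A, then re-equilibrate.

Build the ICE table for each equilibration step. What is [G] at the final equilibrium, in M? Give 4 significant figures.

[G]_eq = 0.3352 M

Q₀ = 74.33 vs Keq = 0.001708 ⇒ Q>K, reverse
Step 1:
                  A         G         B
  init      0.02161     1.386    0.7767
  Δ          0.3355    -1.007    -0.671
  eq         0.3571    0.3794    0.1057
  solve Keq expr → x = -0.3355; check Q = 0.001708
Then change container volume by factor 1.25 (V_new/V_old).
Step 2:
                  A         G         B
  init       0.2857    0.3036   0.08453
  Δ         -0.0122   0.03661   0.02441
  eq         0.2735    0.3402    0.1089
  solve Keq expr → x = 0.0122; check Q = 0.001708
Then remove 0.02934 M of A.
Step 3:
                  A         G         B
  init       0.2442    0.3402    0.1089
  Δ        0.001668 -0.005004 -0.003336
  eq         0.2458    0.3352    0.1056
  solve Keq expr → x = -0.001668; check Q = 0.001708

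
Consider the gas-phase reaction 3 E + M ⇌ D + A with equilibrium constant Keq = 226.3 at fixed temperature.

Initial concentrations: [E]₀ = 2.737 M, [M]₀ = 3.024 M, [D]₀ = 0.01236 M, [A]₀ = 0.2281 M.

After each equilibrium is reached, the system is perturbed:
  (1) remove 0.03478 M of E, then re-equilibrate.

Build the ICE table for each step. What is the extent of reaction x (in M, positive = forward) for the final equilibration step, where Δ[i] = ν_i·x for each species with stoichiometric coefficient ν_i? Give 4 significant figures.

Q₀ = 4.5471e-05 vs Keq = 226.3 ⇒ Q<K, forward
Step 1:
                   E          M          D          A
  I            2.737      3.024    0.01236     0.2281
  C           -2.611    -0.8704     0.8704     0.8704
  E           0.1258      2.154     0.8828      1.099
  solve Keq expr → x = 0.8704; check Q = 226.3
Then remove 0.03478 M of E.
Step 2:
                   E          M          D          A
  I            0.091      2.154     0.8828      1.099
  C           0.0336     0.0112    -0.0112    -0.0112
  E           0.1246      2.165     0.8716      1.087
  solve Keq expr → x = -0.0112; check Q = 226.3

x = -0.0112 M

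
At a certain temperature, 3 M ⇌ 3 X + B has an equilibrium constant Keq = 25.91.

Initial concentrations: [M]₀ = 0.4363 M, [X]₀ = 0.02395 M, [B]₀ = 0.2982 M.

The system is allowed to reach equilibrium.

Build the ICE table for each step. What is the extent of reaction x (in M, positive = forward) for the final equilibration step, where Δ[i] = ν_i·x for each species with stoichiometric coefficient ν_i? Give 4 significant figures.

x = 0.1146 M

Q₀ = 4.9325e-05 vs Keq = 25.91 ⇒ Q<K, forward
Step 1:
                  M         X         B
  init       0.4363   0.02395    0.2982
  Δ         -0.3438    0.3438    0.1146
  eq        0.09253    0.3677    0.4128
  solve Keq expr → x = 0.1146; check Q = 25.91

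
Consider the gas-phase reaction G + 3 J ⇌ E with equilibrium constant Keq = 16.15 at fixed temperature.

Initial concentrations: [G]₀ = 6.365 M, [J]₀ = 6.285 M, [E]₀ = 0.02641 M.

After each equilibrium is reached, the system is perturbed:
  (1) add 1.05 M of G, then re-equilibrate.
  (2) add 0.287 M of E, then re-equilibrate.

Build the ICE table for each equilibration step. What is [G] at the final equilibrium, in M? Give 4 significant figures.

Q₀ = 1.6713e-05 vs Keq = 16.15 ⇒ Q<K, forward
Step 1:
                   G          J          E
  init         6.365      6.285    0.02641
  Δ           -1.993     -5.979      1.993
  eq           4.372     0.3058      2.019
  solve Keq expr → x = 1.993; check Q = 16.15
Then add 1.05 M of G.
Step 2:
                   G          J          E
  init         5.422     0.3058      2.019
  Δ        -0.006909   -0.02073   0.006909
  eq           5.415     0.2851      2.026
  solve Keq expr → x = 0.006909; check Q = 16.15
Then add 0.287 M of E.
Step 3:
                   G          J          E
  init         5.415     0.2851      2.313
  Δ         0.004204    0.01261  -0.004204
  eq           5.419     0.2977      2.309
  solve Keq expr → x = -0.004204; check Q = 16.15

[G]_eq = 5.419 M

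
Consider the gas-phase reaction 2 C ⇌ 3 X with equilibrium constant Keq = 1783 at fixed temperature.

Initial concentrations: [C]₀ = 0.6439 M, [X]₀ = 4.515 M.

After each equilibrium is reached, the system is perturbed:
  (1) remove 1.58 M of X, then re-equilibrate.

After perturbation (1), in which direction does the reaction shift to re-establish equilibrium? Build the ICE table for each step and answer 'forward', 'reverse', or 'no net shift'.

Q₀ = 222 vs Keq = 1783 ⇒ Q<K, forward
Step 1:
                  C         X
  I          0.6439     4.515
  C         -0.3732    0.5597
  E          0.2707     5.075
  solve Keq expr → x = 0.1866; check Q = 1783
Then remove 1.58 M of X.
Step 2:
                  C         X
  I          0.2707     3.495
  C         -0.1054    0.1581
  E          0.1653     3.653
  solve Keq expr → x = 0.0527; check Q = 1783

Direction: forward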